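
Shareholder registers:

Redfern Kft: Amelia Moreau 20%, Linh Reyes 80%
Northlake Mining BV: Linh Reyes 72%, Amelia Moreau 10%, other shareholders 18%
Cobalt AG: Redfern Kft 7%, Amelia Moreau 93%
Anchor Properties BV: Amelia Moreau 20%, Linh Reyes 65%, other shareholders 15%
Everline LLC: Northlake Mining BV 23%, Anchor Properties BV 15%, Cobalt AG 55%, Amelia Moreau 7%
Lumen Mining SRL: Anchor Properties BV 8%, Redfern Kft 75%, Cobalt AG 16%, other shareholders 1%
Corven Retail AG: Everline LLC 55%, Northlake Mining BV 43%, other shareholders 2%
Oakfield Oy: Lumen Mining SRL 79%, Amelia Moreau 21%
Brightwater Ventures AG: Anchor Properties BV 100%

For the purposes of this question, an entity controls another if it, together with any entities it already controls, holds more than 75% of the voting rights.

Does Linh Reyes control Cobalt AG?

Linh holds 80% of Redfern, so Linh controls Redfern.
In Cobalt, Linh's side holds only 7%, not > 75%.
So Linh does not control Cobalt.

No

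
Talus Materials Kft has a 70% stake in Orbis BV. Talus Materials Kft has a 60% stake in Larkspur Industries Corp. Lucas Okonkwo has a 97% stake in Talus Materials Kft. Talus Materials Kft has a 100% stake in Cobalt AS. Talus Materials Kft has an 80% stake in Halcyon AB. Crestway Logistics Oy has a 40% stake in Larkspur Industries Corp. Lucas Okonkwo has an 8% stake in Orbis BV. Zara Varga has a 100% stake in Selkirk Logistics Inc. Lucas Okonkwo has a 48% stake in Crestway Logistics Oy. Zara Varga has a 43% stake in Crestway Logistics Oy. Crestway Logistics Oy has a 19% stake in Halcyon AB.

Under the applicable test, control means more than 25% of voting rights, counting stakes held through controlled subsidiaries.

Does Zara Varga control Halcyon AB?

No

Zara holds 43% of Crestway, so Zara controls Crestway.
Zara holds 100% of Selkirk, so Zara controls Selkirk.
Crestway holds 40% of Larkspur, so Zara controls Larkspur.
In Halcyon, Zara's side holds only 19%, not > 25%.
So Zara does not control Halcyon.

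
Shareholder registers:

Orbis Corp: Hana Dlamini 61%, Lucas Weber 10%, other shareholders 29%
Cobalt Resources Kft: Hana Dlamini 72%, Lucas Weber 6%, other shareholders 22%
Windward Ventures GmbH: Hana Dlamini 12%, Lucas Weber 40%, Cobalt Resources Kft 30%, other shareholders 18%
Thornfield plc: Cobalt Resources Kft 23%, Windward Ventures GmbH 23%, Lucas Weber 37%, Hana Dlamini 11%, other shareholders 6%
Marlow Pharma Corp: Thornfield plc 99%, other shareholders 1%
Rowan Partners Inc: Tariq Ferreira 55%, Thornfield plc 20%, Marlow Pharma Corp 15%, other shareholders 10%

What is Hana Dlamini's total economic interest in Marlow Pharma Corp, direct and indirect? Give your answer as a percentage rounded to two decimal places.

Hana reaches Marlow along 4 paths.
Via Cobalt → Thornfield: 72% × 23% × 99% = 16.3944%.
Via Windward → Thornfield: 12% × 23% × 99% = 2.7324%.
Via Cobalt → Windward → Thornfield: 72% × 30% × 23% × 99% = 4.91832%.
Via Thornfield: 11% × 99% = 10.89%.
Total: 16.3944% + 2.7324% + 4.91832% + 10.89% = 34.93512%.
Rounded: 34.94%.

34.94%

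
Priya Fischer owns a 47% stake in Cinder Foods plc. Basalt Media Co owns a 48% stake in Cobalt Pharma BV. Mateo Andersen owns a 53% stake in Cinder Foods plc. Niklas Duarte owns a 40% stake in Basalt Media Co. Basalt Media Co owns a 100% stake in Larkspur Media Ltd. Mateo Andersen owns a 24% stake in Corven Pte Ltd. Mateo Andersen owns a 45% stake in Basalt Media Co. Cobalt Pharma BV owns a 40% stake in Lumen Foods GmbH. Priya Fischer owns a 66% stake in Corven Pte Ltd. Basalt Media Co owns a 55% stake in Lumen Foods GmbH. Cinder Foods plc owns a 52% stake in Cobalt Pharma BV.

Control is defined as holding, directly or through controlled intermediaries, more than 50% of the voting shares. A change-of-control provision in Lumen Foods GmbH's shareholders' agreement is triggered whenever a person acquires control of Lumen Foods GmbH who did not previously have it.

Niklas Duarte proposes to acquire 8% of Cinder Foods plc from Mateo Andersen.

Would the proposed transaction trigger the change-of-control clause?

The purchase adds only to Niklas's holdings (Mateo's stake shrinks), so Niklas is the only person who could newly come to control Lumen.
Niklas's largest direct stake is 40% in Basalt, which does not meet the threshold, so Niklas controls no company.
Neither Niklas nor any entity Niklas controls holds any voting interest in Lumen.
So before the transaction, Niklas does not control Lumen.
After the purchase, Niklas holds 8% of Cinder directly, and Mateo's stake falls to 45%.
Niklas's side now holds 8% of Cinder, not > 50%, so Niklas still does not control Cinder.
After the transaction, neither Niklas nor any entity Niklas controls holds a voting interest in Lumen, so Niklas still does not control it.
No new person acquires control, so the clause is not triggered.

No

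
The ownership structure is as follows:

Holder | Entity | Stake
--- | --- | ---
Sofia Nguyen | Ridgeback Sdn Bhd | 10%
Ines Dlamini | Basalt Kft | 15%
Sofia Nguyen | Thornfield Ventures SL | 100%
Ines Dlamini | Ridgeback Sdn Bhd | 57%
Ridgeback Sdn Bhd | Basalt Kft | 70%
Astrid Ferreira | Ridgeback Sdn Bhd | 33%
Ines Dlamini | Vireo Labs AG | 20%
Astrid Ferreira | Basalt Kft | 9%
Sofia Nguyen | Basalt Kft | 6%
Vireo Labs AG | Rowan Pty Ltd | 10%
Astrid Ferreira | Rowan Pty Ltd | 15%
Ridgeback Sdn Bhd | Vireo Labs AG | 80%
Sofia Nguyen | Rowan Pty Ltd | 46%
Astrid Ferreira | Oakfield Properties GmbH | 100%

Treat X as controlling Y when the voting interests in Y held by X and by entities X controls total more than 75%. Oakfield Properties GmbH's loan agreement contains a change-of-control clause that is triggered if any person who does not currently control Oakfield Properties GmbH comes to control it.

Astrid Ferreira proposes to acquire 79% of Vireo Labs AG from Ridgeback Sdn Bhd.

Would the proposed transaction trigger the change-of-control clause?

No

The purchase adds only to Astrid's holdings (Ridgeback's stake shrinks), so Astrid is the only person who could newly come to control Oakfield.
Astrid holds 100% of Oakfield, so Astrid controls Oakfield.
So Astrid already controls Oakfield before the transaction.
After the purchase, Astrid holds 79% of Vireo directly, and Ridgeback's stake falls to 1%.
Astrid controlled Oakfield already, so this is not a new person acquiring control; every other person's position is unchanged or reduced.
No new person acquires control, so the clause is not triggered.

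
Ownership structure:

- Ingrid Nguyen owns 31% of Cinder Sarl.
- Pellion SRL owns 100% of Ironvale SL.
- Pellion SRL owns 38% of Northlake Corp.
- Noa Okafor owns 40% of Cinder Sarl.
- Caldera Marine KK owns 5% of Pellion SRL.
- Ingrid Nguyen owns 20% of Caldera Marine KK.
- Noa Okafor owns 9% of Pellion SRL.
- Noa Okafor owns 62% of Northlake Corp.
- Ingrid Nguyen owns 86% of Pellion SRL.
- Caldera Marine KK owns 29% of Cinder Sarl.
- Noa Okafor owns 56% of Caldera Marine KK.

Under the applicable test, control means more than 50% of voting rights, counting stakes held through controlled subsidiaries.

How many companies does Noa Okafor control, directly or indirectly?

Noa holds 56% of Caldera, so Noa controls Caldera.
Caldera and Noa together hold 29% + 40% = 69% of Cinder, so Noa controls Cinder.
Noa holds 62% of Northlake, so Noa controls Northlake.
No other company's threshold is met.
Noa controls 3 companies.

3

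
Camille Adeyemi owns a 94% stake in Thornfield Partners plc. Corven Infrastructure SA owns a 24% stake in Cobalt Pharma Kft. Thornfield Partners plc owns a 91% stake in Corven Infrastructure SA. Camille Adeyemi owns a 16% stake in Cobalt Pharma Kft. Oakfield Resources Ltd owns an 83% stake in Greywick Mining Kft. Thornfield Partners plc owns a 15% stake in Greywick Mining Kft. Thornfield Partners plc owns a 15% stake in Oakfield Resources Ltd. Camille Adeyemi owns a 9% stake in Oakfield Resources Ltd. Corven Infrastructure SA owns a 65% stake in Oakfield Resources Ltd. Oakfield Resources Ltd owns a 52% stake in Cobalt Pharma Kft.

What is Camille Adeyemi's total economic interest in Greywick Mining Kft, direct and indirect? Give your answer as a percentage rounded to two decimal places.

Camille reaches Greywick along 4 paths.
Via Thornfield: 94% × 15% = 14.1%.
Via Thornfield → Oakfield: 94% × 15% × 83% = 11.703%.
Via Oakfield: 9% × 83% = 7.47%.
Via Thornfield → Corven → Oakfield: 94% × 91% × 65% × 83% = 46.14883%.
Total: 14.1% + 11.703% + 7.47% + 46.14883% = 79.42183%.
Rounded: 79.42%.

79.42%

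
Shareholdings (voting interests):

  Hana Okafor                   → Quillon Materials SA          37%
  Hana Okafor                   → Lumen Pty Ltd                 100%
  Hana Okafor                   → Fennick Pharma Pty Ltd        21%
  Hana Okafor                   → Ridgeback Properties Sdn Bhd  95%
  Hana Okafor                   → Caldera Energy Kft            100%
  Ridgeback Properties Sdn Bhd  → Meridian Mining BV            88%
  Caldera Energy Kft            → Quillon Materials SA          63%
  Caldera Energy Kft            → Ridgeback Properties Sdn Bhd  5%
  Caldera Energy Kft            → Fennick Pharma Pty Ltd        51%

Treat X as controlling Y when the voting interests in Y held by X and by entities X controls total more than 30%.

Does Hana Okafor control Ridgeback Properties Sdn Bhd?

Hana holds 100% of Caldera, so Hana controls Caldera.
Hana and Caldera together hold 95% + 5% = 100% of Ridgeback, so Hana controls Ridgeback.

Yes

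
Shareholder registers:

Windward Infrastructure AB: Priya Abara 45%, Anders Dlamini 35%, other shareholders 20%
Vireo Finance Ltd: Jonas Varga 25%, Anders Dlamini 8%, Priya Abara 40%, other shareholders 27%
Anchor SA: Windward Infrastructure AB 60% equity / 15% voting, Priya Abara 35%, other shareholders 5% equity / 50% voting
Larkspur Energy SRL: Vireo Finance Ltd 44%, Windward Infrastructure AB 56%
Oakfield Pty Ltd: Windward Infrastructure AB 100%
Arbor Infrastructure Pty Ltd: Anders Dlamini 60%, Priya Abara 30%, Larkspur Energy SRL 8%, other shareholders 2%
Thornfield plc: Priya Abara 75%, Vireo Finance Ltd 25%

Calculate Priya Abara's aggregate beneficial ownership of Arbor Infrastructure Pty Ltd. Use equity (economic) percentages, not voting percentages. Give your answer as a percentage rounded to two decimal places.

Priya reaches Arbor along 3 paths.
Direct stake: 30% = 30%.
Via Vireo → Larkspur: 40% × 44% × 8% = 1.408%.
Via Windward → Larkspur: 45% × 56% × 8% = 2.016%.
Total: 30% + 1.408% + 2.016% = 33.424%.
Rounded: 33.42%.

33.42%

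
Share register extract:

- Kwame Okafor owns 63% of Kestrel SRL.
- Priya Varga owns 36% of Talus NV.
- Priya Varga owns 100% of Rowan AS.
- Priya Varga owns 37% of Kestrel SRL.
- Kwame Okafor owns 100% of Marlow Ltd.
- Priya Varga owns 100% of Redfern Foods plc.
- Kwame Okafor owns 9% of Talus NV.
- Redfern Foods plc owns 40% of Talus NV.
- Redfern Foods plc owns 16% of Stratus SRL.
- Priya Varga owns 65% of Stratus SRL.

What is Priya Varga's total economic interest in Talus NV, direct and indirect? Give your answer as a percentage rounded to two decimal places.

Priya reaches Talus along 2 paths.
Via Redfern: 100% × 40% = 40%.
Direct stake: 36% = 36%.
Total: 40% + 36% = 76%.
Rounded: 76.00%.

76.00%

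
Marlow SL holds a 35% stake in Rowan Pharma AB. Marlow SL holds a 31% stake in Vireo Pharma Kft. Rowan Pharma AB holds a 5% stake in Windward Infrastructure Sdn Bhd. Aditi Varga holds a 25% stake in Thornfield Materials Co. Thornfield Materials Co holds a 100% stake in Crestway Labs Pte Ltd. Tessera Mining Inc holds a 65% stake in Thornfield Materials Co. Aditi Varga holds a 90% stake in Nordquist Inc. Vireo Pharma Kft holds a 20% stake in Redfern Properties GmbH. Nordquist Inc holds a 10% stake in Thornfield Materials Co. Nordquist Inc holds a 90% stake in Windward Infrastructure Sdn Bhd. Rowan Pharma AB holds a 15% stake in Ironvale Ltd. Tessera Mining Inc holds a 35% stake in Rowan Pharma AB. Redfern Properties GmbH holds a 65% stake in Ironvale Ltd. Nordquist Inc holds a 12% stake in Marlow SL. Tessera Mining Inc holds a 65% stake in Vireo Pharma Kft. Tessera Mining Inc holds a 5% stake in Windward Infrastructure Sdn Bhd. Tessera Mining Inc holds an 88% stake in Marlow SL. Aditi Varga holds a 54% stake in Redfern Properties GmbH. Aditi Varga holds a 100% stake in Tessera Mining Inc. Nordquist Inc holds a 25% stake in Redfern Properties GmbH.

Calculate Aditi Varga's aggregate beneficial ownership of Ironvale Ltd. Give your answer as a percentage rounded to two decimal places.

Aditi reaches Ironvale along 8 paths.
Via Redfern: 54% × 65% = 35.1%.
Via Tessera → Vireo → Redfern: 100% × 65% × 20% × 65% = 8.45%.
Via Tessera → Marlow → Vireo → Redfern: 100% × 88% × 31% × 20% × 65% = 3.5464%.
Via Nordquist → Marlow → Vireo → Redfern: 90% × 12% × 31% × 20% × 65% = 0.43524%.
Via Nordquist → Redfern: 90% × 25% × 65% = 14.625%.
Via Tessera → Marlow → Rowan: 100% × 88% × 35% × 15% = 4.62%.
Via Nordquist → Marlow → Rowan: 90% × 12% × 35% × 15% = 0.567%.
Via Tessera → Rowan: 100% × 35% × 15% = 5.25%.
Total: 35.1% + 8.45% + 3.5464% + 0.43524% + 14.625% + 4.62% + 0.567% + 5.25% = 72.59364%.
Rounded: 72.59%.

72.59%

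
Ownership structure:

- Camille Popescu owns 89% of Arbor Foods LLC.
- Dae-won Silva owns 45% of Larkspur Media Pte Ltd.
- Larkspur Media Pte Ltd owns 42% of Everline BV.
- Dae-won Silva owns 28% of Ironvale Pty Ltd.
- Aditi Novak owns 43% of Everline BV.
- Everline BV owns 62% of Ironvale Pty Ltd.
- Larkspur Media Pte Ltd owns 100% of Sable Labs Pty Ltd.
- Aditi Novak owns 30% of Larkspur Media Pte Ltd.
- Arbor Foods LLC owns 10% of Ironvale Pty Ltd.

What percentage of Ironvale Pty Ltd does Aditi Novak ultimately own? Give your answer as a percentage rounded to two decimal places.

Aditi reaches Ironvale along 2 paths.
Via Everline: 43% × 62% = 26.66%.
Via Larkspur → Everline: 30% × 42% × 62% = 7.812%.
Total: 26.66% + 7.812% = 34.472%.
Rounded: 34.47%.

34.47%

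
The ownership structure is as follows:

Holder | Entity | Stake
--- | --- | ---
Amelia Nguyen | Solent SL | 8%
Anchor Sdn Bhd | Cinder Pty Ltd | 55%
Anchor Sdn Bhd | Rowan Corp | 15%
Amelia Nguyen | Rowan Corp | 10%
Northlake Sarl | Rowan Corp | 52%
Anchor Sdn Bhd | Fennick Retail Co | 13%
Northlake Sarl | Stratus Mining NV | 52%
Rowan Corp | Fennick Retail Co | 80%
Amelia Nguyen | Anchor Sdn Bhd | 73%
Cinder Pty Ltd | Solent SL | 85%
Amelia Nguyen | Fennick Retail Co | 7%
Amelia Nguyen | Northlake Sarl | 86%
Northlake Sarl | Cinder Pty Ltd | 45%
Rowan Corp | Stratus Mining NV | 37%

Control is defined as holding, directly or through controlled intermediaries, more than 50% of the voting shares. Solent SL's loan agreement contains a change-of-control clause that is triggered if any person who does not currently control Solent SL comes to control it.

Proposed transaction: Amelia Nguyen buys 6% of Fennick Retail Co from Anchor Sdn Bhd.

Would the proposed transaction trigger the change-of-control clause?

The purchase adds only to Amelia's holdings (Anchor's stake shrinks), so Amelia is the only person who could newly come to control Solent.
Amelia holds 86% of Northlake, so Amelia controls Northlake.
Amelia holds 73% of Anchor, so Amelia controls Anchor.
Northlake and Anchor together hold 45% + 55% = 100% of Cinder, so Amelia controls Cinder.
Cinder and Amelia together hold 85% + 8% = 93% of Solent, so Amelia controls Solent.
So Amelia already controls Solent before the transaction.
After the purchase, Amelia's direct stake in Fennick rises to 7% + 6% = 13%, and Anchor's stake falls to 7%.
Amelia controlled Solent already, so this is not a new person acquiring control; every other person's position is unchanged or reduced.
No new person acquires control, so the clause is not triggered.

No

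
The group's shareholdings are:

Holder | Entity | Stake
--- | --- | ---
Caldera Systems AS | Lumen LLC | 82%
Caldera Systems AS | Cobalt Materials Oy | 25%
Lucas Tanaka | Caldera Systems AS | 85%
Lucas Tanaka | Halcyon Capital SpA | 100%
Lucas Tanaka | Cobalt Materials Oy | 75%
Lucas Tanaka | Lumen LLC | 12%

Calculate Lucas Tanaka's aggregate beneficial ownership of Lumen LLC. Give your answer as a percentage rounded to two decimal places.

Lucas reaches Lumen along 2 paths.
Via Caldera: 85% × 82% = 69.7%.
Direct stake: 12% = 12%.
Total: 69.7% + 12% = 81.7%.
Rounded: 81.70%.

81.70%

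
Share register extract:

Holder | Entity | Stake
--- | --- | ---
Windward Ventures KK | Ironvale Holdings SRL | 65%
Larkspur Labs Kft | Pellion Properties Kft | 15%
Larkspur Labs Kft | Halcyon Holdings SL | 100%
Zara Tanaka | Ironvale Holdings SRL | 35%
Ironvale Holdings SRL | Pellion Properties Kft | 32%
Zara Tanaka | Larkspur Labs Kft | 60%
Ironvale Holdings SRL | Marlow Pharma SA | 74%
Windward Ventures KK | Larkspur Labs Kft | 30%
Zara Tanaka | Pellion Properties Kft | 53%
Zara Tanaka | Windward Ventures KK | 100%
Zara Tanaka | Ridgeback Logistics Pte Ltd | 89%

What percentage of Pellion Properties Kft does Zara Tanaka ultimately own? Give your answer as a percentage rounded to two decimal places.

Zara reaches Pellion along 5 paths.
Direct stake: 53% = 53%.
Via Windward → Larkspur: 100% × 30% × 15% = 4.5%.
Via Larkspur: 60% × 15% = 9%.
Via Ironvale: 35% × 32% = 11.2%.
Via Windward → Ironvale: 100% × 65% × 32% = 20.8%.
Total: 53% + 4.5% + 9% + 11.2% + 20.8% = 98.5%.
Rounded: 98.50%.

98.50%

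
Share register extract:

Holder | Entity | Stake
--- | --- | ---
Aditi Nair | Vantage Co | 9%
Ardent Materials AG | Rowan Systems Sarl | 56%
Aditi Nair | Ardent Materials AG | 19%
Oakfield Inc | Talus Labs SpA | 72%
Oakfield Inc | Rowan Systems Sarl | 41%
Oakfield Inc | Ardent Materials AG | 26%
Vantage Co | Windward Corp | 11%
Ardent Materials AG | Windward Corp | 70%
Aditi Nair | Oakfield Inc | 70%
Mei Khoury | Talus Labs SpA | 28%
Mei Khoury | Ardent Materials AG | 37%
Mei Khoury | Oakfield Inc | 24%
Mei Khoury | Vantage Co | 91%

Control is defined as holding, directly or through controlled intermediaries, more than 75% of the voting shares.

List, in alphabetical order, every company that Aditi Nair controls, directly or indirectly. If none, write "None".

Aditi's largest direct stake is 70% in Oakfield, which does not meet the threshold.

None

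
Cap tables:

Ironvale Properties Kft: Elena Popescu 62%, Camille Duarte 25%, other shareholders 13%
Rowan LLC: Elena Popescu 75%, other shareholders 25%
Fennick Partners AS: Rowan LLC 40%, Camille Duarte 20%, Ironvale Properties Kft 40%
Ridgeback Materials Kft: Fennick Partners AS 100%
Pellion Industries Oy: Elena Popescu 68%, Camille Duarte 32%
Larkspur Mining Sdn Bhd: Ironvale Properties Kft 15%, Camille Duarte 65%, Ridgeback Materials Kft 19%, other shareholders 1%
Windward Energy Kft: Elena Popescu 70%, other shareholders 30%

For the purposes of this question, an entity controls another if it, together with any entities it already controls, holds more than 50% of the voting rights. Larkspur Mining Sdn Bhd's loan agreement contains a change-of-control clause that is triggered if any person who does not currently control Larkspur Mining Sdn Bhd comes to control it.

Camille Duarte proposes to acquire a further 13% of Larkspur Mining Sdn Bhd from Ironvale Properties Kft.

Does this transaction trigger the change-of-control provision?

No

The purchase adds only to Camille's holdings (Ironvale's stake shrinks), so Camille is the only person who could newly come to control Larkspur.
Camille holds 65% of Larkspur, so Camille controls Larkspur.
So Camille already controls Larkspur before the transaction.
After the purchase, Camille's direct stake in Larkspur rises to 65% + 13% = 78%, and Ironvale's stake falls to 2%.
Camille controlled Larkspur already, so this is not a new person acquiring control; every other person's position is unchanged or reduced.
No new person acquires control, so the clause is not triggered.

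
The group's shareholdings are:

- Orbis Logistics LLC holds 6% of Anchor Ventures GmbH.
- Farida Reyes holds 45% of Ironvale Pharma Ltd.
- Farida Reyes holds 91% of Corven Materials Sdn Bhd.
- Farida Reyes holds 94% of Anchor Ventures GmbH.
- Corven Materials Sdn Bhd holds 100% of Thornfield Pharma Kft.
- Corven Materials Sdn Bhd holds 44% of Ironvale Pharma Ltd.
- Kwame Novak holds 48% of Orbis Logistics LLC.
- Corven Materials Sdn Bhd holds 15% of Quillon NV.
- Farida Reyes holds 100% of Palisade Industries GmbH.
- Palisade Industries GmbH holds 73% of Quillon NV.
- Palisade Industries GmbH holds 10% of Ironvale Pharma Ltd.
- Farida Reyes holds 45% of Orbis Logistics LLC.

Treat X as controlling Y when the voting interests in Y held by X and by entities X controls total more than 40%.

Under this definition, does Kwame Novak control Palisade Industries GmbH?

No

Kwame holds 48% of Orbis, so Kwame controls Orbis.
Neither Kwame nor any entity Kwame controls holds any voting interest in Palisade.
So Kwame does not control Palisade.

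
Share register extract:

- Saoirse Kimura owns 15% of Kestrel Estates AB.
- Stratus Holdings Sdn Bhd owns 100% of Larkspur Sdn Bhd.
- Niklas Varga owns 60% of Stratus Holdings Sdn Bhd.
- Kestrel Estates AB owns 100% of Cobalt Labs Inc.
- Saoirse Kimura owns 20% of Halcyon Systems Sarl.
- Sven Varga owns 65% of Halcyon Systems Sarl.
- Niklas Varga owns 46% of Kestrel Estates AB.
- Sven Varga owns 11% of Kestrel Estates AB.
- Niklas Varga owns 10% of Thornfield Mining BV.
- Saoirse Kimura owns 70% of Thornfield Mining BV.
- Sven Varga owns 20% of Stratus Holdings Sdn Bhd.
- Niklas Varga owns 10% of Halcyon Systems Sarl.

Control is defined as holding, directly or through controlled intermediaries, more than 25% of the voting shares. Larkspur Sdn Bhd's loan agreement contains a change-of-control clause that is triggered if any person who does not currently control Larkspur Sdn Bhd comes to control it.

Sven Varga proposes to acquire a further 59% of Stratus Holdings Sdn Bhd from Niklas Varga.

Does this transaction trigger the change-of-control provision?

Yes

The purchase adds only to Sven's holdings (Niklas's stake shrinks), so Sven is the only person who could newly come to control Larkspur.
Sven holds 65% of Halcyon, so Sven controls Halcyon.
Neither Sven nor any entity Sven controls holds any voting interest in Larkspur.
So before the transaction, Sven does not control Larkspur.
After the purchase, Sven's direct stake in Stratus rises to 20% + 59% = 79%, and Niklas's stake falls to 1%.
Sven holds 79% of Stratus, so Sven controls Stratus.
Stratus holds 100% of Larkspur, so Sven controls Larkspur.
Sven did not control Larkspur before and does after, so the clause is triggered.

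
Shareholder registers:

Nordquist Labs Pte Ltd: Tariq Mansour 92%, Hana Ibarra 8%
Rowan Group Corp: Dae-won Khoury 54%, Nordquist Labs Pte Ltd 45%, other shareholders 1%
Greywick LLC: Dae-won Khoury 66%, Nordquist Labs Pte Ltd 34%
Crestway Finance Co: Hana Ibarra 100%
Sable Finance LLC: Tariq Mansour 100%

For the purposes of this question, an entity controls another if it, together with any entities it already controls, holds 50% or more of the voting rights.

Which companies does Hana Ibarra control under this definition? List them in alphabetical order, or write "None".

Crestway Finance Co

Hana holds 100% of Crestway, so Hana controls Crestway.
No other company's threshold is met.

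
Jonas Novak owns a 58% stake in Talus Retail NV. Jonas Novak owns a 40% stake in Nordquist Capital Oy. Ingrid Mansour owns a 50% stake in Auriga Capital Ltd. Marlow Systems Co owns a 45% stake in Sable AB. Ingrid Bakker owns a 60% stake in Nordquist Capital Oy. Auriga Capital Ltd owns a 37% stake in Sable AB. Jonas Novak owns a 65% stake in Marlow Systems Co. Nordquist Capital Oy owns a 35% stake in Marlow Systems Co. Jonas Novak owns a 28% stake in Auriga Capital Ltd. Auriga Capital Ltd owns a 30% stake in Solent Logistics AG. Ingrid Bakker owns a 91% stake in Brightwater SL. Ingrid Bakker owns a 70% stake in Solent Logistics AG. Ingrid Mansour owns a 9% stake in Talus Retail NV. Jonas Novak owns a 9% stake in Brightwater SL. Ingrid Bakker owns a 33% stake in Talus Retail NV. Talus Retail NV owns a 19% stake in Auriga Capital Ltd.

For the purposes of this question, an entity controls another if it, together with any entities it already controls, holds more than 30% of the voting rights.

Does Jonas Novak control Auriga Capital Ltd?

Jonas holds 58% of Talus, so Jonas controls Talus.
Jonas and Talus together hold 28% + 19% = 47% of Auriga, so Jonas controls Auriga.

Yes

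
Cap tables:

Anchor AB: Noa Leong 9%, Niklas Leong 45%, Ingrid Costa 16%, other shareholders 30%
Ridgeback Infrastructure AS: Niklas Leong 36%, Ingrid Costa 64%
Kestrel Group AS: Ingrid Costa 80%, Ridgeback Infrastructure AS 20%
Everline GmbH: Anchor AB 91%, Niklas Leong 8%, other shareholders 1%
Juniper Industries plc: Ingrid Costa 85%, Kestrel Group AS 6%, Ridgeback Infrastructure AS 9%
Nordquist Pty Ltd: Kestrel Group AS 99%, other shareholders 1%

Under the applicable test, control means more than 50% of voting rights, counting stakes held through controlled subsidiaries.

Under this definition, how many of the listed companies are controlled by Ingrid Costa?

4

Ingrid holds 64% of Ridgeback, so Ingrid controls Ridgeback.
Ingrid and Ridgeback together hold 80% + 20% = 100% of Kestrel, so Ingrid controls Kestrel.
Ingrid and Kestrel and Ridgeback together hold 85% + 6% + 9% = 100% of Juniper, so Ingrid controls Juniper.
Kestrel holds 99% of Nordquist, so Ingrid controls Nordquist.
No other company's threshold is met.
Ingrid controls 4 companies.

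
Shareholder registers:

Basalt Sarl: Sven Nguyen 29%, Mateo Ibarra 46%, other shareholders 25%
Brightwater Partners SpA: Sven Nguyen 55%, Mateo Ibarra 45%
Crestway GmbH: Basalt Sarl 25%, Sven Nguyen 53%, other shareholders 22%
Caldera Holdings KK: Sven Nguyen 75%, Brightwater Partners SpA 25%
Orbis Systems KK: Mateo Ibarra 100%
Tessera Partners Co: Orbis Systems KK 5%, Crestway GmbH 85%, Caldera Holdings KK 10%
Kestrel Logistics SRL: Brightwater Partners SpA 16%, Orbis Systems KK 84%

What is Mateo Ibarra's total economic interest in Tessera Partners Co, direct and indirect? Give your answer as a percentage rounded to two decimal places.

Mateo reaches Tessera along 3 paths.
Via Orbis: 100% × 5% = 5%.
Via Basalt → Crestway: 46% × 25% × 85% = 9.775%.
Via Brightwater → Caldera: 45% × 25% × 10% = 1.125%.
Total: 5% + 9.775% + 1.125% = 15.9%.
Rounded: 15.90%.

15.90%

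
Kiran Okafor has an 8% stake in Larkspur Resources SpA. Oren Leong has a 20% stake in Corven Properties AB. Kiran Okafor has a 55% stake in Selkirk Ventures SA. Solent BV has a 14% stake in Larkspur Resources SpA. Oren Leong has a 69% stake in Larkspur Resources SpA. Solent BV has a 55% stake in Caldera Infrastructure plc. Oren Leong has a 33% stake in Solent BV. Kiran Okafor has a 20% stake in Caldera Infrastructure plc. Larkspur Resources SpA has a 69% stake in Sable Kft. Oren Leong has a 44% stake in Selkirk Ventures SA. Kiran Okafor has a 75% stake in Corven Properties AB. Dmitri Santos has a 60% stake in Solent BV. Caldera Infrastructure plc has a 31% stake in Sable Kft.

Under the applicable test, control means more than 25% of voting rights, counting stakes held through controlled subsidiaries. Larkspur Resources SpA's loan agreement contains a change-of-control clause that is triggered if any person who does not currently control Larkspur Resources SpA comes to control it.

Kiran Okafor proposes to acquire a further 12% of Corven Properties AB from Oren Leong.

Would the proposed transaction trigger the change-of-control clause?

No

The purchase adds only to Kiran's holdings (Oren's stake shrinks), so Kiran is the only person who could newly come to control Larkspur.
Kiran holds 55% of Selkirk, so Kiran controls Selkirk.
Kiran holds 75% of Corven, so Kiran controls Corven.
In Larkspur, Kiran's side holds only 8%, not > 25%.
So before the transaction, Kiran does not control Larkspur.
After the purchase, Kiran's direct stake in Corven rises to 75% + 12% = 87%, and Oren's stake falls to 8%.
Kiran holds 87% of Corven, so Kiran controls Corven.
After the transaction, Kiran's side holds 8% of Larkspur, not > 25%, so Kiran still does not control Larkspur.
No new person acquires control, so the clause is not triggered.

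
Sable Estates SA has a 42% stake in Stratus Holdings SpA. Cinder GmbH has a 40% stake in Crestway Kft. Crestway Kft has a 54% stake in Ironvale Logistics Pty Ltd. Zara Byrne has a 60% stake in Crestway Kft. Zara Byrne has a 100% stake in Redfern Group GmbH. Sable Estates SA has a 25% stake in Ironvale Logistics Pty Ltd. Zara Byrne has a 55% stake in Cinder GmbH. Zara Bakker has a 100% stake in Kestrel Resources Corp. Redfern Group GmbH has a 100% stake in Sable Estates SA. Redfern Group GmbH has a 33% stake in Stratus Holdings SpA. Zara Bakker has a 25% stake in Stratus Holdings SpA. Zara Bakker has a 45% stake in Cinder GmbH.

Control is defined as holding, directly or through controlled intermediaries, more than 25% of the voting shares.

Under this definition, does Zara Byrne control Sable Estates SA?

Yes

Zara Byrne holds 100% of Redfern, so Zara Byrne controls Redfern.
Redfern holds 100% of Sable, so Zara Byrne controls Sable.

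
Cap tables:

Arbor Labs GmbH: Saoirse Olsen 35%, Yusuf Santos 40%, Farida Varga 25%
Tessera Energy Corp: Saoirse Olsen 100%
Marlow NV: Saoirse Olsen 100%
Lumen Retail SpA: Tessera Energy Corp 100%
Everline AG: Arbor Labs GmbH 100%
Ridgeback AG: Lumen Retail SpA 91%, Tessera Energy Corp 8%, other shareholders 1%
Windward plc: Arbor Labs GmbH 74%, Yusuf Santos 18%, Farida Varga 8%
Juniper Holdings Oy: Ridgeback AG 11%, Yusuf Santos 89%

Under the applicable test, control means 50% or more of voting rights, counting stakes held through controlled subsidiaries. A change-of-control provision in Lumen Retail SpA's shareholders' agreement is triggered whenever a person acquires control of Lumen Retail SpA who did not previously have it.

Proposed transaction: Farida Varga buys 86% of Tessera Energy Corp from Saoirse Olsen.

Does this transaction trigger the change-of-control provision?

The purchase adds only to Farida's holdings (Saoirse's stake shrinks), so Farida is the only person who could newly come to control Lumen.
Farida's largest direct stake is 25% in Arbor, which does not meet the threshold, so Farida controls no company.
Neither Farida nor any entity Farida controls holds any voting interest in Lumen.
So before the transaction, Farida does not control Lumen.
After the purchase, Farida holds 86% of Tessera directly, and Saoirse's stake falls to 14%.
Farida holds 86% of Tessera, so Farida controls Tessera.
Tessera holds 100% of Lumen, so Farida controls Lumen.
Farida did not control Lumen before and does after, so the clause is triggered.

Yes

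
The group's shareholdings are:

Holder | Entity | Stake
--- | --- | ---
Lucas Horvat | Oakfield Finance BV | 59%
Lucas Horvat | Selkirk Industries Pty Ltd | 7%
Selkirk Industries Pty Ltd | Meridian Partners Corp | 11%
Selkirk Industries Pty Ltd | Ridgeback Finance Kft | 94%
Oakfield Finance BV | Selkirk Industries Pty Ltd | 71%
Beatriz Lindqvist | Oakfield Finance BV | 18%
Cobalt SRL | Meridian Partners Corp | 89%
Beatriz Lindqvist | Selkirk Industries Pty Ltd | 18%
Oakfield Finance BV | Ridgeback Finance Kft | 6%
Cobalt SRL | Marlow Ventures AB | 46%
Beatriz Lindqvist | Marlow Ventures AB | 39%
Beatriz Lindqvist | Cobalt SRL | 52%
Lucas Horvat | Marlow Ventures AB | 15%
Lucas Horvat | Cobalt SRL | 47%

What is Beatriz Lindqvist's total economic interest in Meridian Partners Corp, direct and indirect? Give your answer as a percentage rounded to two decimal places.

49.67%

Beatriz reaches Meridian along 3 paths.
Via Cobalt: 52% × 89% = 46.28%.
Via Selkirk: 18% × 11% = 1.98%.
Via Oakfield → Selkirk: 18% × 71% × 11% = 1.4058%.
Total: 46.28% + 1.98% + 1.4058% = 49.6658%.
Rounded: 49.67%.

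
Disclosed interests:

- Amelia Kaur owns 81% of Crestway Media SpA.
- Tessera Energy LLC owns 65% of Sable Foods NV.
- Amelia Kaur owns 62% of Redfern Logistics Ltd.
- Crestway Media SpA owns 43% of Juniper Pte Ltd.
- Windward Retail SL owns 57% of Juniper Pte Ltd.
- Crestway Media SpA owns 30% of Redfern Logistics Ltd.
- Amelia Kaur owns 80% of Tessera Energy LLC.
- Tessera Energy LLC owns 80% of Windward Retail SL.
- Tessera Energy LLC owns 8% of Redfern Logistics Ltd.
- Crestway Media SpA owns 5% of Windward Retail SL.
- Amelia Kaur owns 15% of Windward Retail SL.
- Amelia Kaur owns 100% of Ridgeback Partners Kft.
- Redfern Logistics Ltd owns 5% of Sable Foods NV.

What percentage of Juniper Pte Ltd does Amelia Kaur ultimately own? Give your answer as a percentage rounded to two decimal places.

Amelia reaches Juniper along 4 paths.
Via Crestway → Windward: 81% × 5% × 57% = 2.3085%.
Via Windward: 15% × 57% = 8.55%.
Via Tessera → Windward: 80% × 80% × 57% = 36.48%.
Via Crestway: 81% × 43% = 34.83%.
Total: 2.3085% + 8.55% + 36.48% + 34.83% = 82.1685%.
Rounded: 82.17%.

82.17%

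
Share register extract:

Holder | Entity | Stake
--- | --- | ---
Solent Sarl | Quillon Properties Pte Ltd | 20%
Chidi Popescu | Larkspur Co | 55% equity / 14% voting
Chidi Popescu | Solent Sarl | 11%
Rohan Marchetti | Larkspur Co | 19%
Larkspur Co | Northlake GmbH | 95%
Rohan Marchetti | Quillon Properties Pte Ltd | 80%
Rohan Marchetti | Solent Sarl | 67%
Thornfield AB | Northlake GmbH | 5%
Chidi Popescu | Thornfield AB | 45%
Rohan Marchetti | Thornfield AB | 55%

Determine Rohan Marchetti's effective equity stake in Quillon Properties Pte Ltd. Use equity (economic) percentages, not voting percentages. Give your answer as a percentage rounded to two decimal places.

Rohan reaches Quillon along 2 paths.
Via Solent: 67% × 20% = 13.4%.
Direct stake: 80% = 80%.
Total: 13.4% + 80% = 93.4%.
Rounded: 93.40%.

93.40%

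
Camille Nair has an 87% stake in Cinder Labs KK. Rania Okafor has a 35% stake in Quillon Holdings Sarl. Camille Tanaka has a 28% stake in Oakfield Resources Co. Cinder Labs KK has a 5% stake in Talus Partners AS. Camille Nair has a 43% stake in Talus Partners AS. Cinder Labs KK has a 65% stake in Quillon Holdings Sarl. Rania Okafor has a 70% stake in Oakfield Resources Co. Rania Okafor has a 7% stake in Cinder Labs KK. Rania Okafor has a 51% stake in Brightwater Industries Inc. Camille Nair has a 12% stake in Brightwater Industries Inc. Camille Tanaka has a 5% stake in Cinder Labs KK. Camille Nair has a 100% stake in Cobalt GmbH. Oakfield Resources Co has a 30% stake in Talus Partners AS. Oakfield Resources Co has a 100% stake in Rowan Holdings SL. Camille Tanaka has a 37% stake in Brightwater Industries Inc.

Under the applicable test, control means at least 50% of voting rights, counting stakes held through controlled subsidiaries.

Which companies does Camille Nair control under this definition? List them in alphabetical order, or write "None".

Camille Nair holds 87% of Cinder, so Camille Nair controls Cinder.
Cinder holds 65% of Quillon, so Camille Nair controls Quillon.
Camille Nair holds 100% of Cobalt, so Camille Nair controls Cobalt.
No other company's threshold is met.

Cinder Labs KK, Cobalt GmbH, Quillon Holdings Sarl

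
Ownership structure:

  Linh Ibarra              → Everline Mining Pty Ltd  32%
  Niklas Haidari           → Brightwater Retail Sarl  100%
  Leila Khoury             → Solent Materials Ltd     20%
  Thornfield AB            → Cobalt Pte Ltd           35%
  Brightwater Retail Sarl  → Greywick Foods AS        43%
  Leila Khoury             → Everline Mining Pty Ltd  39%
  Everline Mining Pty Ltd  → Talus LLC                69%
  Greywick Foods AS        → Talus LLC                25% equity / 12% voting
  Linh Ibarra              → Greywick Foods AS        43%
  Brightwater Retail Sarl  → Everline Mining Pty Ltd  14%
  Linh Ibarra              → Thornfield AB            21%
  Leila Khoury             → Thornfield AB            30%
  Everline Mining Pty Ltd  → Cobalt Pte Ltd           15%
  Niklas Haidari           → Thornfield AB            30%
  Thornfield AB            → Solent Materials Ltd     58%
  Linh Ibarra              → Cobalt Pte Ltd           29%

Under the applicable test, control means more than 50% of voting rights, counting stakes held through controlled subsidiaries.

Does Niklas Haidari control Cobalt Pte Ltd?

No

Niklas holds 100% of Brightwater, so Niklas controls Brightwater.
Neither Niklas nor any entity Niklas controls holds any voting interest in Cobalt.
So Niklas does not control Cobalt.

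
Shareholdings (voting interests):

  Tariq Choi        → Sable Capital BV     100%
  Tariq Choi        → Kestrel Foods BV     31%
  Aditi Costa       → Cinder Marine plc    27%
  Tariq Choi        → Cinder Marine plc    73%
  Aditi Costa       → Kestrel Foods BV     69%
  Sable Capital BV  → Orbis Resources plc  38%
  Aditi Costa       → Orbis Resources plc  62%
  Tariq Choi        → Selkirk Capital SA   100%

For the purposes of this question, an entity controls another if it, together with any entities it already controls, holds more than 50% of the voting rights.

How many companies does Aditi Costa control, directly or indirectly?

Aditi holds 69% of Kestrel, so Aditi controls Kestrel.
Aditi holds 62% of Orbis, so Aditi controls Orbis.
No other company's threshold is met.
Aditi controls 2 companies.

2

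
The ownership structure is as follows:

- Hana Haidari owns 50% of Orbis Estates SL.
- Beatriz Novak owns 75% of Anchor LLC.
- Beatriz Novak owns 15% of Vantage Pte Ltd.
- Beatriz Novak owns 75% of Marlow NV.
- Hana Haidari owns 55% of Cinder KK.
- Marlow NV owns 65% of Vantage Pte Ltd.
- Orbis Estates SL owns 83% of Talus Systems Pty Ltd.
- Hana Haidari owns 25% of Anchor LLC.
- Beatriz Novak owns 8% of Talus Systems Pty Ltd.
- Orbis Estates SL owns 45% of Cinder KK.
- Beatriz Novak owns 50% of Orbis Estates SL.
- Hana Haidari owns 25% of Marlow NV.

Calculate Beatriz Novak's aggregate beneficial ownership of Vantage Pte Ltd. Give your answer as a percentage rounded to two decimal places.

63.75%

Beatriz reaches Vantage along 2 paths.
Direct stake: 15% = 15%.
Via Marlow: 75% × 65% = 48.75%.
Total: 15% + 48.75% = 63.75%.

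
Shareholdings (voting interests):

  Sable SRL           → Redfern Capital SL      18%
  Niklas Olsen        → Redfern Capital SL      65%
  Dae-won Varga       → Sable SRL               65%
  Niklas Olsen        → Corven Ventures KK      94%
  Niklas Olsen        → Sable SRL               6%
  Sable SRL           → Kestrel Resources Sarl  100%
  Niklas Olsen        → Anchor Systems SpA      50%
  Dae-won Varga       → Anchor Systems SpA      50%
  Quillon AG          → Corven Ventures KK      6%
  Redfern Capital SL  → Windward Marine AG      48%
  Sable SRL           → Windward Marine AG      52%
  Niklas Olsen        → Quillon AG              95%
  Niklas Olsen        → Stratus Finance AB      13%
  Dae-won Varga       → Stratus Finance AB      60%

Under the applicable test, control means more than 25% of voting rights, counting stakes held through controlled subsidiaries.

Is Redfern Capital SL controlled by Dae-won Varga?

No

Dae-won holds 60% of Stratus, so Dae-won controls Stratus.
Dae-won holds 50% of Anchor, so Dae-won controls Anchor.
Dae-won holds 65% of Sable, so Dae-won controls Sable.
Sable holds 100% of Kestrel, so Dae-won controls Kestrel.
Sable holds 52% of Windward, so Dae-won controls Windward.
In Redfern, Dae-won's side holds only 18%, not > 25%.
So Dae-won does not control Redfern.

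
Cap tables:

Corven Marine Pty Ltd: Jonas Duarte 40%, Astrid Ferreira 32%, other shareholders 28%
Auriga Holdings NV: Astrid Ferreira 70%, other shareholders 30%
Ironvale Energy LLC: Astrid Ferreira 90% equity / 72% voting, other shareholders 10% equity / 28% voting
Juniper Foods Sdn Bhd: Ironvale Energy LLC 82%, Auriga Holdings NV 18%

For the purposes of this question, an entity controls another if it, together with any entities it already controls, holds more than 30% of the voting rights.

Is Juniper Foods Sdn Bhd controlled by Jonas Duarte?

No

Jonas holds 40% of Corven, so Jonas controls Corven.
Neither Jonas nor any entity Jonas controls holds any voting interest in Juniper.
So Jonas does not control Juniper.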